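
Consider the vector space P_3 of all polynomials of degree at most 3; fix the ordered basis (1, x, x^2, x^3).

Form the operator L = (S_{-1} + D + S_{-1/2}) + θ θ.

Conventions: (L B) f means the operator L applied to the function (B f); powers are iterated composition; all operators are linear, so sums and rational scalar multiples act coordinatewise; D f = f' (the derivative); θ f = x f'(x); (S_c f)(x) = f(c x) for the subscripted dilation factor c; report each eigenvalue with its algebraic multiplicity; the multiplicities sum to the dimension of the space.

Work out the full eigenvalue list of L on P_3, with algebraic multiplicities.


image of 1: 2
image of x: -(1/2)x + 1
image of x^2: (21/4)x^2 + 2x
image of x^3: (63/8)x^3 + 3x^2
the matrix is upper triangular; its diagonal is (2, -1/2, 21/4, 63/8)
for a triangular matrix the eigenvalues are the diagonal entries, with algebraic multiplicity their repetition count

λ = -1/2 (multiplicity 1), λ = 2 (multiplicity 1), λ = 21/4 (multiplicity 1), λ = 63/8 (multiplicity 1)


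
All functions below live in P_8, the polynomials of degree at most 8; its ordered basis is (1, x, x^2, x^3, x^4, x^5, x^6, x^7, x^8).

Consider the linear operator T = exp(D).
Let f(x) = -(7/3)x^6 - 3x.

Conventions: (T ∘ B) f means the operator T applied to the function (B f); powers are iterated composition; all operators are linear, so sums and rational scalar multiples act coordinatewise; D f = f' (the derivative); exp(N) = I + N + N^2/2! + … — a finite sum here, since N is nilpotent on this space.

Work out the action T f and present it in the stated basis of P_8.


order-1 term: -14x^5 - 3
order-2 term: -35x^4
order-3 term: -(140/3)x^3
order-4 term: -35x^2
order-5 term: -14x
order-6 term: -7/3
the series for exp(D) f terminates at order 6
exp(D) f = -(7/3)x^6 - 14x^5 - 35x^4 - (140/3)x^3 - 35x^2 - 17x - 16/3

g(x) = -(7/3)x^6 - 14x^5 - 35x^4 - (140/3)x^3 - 35x^2 - 17x - 16/3


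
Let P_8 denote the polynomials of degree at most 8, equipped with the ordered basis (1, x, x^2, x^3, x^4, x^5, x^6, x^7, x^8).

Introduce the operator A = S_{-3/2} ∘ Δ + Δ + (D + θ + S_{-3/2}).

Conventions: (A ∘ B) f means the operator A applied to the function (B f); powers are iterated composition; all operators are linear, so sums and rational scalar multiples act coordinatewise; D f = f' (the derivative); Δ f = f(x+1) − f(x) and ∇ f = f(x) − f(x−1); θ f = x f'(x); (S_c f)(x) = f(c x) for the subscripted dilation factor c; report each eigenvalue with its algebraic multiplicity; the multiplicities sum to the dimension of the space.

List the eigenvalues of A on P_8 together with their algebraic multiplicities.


image of 1: 1
image of x: -(1/2)x + 3
image of x^2: (17/4)x^2 + x + 2
image of x^3: -(3/8)x^3 + (51/4)x^2 - (3/2)x + 2
image of x^4: (145/16)x^4 - (11/2)x^3 + (39/2)x^2 - 2x + 2
image of x^5: -(83/32)x^5 + (565/16)x^4 - (95/4)x^3 + (65/2)x^2 - (5/2)x + 2
image of x^6: (1113/64)x^6 - (537/16)x^5 + (1455/16)x^4 - (95/2)x^3 + (195/4)x^2 - 3x + 2
image of x^7: -(1291/128)x^7 + (5999/64)x^6 - (4431/32)x^5 + (3395/16)x^4 - (665/8)x^3 + (273/4)x^2 - (7/2)x + 2
image of x^8: (8609/256)x^8 - (1931/16)x^7 + (5551/16)x^6 - (1477/4)x^5 + (3395/8)x^4 - 133x^3 + 91x^2 - 4x + 2
the matrix is upper triangular; its diagonal is (1, -1/2, 17/4, -3/8, 145/16, -83/32, 1113/64, -1291/128, 8609/256)
for a triangular matrix the eigenvalues are the diagonal entries, with algebraic multiplicity their repetition count

λ = -1291/128 (multiplicity 1), λ = -83/32 (multiplicity 1), λ = -1/2 (multiplicity 1), λ = -3/8 (multiplicity 1), λ = 1 (multiplicity 1), λ = 17/4 (multiplicity 1), λ = 145/16 (multiplicity 1), λ = 1113/64 (multiplicity 1), λ = 8609/256 (multiplicity 1)


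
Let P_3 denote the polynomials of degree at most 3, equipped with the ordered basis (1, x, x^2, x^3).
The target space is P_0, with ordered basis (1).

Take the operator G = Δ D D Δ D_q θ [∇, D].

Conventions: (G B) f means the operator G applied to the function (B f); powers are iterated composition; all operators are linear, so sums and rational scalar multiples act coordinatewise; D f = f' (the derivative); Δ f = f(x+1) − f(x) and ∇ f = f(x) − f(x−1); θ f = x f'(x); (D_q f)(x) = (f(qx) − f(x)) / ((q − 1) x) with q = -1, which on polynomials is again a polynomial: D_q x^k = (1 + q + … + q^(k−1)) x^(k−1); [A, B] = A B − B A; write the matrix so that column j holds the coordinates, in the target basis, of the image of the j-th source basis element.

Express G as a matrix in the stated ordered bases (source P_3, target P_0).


the matrix is [[0, 0, 0, 0]] (rows listed top to bottom)

image of 1: 0
image of x: 0
image of x^2: 0
image of x^3: 0
each image's coordinates form column j of the matrix


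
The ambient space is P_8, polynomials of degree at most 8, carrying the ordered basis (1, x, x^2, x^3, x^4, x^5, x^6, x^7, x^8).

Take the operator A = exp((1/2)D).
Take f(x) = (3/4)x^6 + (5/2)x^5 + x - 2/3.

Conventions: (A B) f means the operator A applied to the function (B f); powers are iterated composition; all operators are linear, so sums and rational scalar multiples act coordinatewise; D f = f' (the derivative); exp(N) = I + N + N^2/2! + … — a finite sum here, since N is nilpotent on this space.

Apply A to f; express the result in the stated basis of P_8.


order-1 term: (9/4)x^5 + (25/4)x^4 + 1/2
order-2 term: (45/16)x^4 + (25/4)x^3
order-3 term: (15/8)x^3 + (25/8)x^2
order-4 term: (45/64)x^2 + (25/32)x
order-5 term: (9/64)x + 5/64
order-6 term: 3/256
the series for exp((1/2)D) f terminates at order 6
exp((1/2)D) f = (3/4)x^6 + (19/4)x^5 + (145/16)x^4 + (65/8)x^3 + (245/64)x^2 + (123/64)x - 59/768

the result is g(x) = (3/4)x^6 + (19/4)x^5 + (145/16)x^4 + (65/8)x^3 + (245/64)x^2 + (123/64)x - 59/768


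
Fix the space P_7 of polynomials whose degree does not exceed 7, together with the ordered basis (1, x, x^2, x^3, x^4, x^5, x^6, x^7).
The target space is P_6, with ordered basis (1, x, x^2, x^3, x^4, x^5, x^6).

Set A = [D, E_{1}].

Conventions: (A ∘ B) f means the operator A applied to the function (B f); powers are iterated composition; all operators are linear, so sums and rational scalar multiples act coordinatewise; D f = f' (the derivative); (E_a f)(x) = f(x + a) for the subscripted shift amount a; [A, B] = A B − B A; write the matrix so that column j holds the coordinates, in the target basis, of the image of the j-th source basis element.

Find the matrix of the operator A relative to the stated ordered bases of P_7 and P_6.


image of 1: 0
image of x: 0
image of x^2: 0
image of x^3: 0
image of x^4: 0
image of x^5: 0
image of x^6: 0
image of x^7: 0
each image's coordinates form column j of the matrix

the matrix is [[0, 0, 0, 0, 0, 0, 0, 0]; [0, 0, 0, 0, 0, 0, 0, 0]; [0, 0, 0, 0, 0, 0, 0, 0]; [0, 0, 0, 0, 0, 0, 0, 0]; [0, 0, 0, 0, 0, 0, 0, 0]; [0, 0, 0, 0, 0, 0, 0, 0]; [0, 0, 0, 0, 0, 0, 0, 0]] (rows listed top to bottom)


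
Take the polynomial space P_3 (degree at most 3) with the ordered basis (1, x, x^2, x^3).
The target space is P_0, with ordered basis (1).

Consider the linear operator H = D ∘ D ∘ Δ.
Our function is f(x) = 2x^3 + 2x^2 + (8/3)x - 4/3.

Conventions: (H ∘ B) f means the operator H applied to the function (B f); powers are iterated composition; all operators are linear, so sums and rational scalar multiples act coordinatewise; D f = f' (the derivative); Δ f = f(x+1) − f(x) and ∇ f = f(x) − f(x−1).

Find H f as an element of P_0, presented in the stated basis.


Δ f = 6x^2 + 10x + 20/3
D Δ f = 12x + 10
D D Δ f = 12

g(x) = 12


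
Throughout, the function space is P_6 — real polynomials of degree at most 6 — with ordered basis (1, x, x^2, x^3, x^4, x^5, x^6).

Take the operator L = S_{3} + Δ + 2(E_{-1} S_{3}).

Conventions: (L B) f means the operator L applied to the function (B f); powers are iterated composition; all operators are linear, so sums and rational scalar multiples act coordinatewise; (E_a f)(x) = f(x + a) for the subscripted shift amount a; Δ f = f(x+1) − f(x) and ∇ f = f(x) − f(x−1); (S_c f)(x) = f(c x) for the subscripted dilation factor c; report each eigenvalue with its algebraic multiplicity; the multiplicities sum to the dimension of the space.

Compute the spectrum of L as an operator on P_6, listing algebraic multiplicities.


image of 1: 3
image of x: 9x - 5
image of x^2: 27x^2 - 34x + 19
image of x^3: 81x^3 - 159x^2 + 165x - 53
image of x^4: 243x^4 - 644x^3 + 978x^2 - 644x + 163
image of x^5: 729x^5 - 2425x^4 + 4870x^3 - 4850x^2 + 2435x - 485
image of x^6: 2187x^6 - 8742x^5 + 21885x^4 - 29140x^3 + 21885x^2 - 8742x + 1459
the matrix is upper triangular; its diagonal is (3, 9, 27, 81, 243, 729, 2187)
for a triangular matrix the eigenvalues are the diagonal entries, with algebraic multiplicity their repetition count

λ = 3 (multiplicity 1), λ = 9 (multiplicity 1), λ = 27 (multiplicity 1), λ = 81 (multiplicity 1), λ = 243 (multiplicity 1), λ = 729 (multiplicity 1), λ = 2187 (multiplicity 1)


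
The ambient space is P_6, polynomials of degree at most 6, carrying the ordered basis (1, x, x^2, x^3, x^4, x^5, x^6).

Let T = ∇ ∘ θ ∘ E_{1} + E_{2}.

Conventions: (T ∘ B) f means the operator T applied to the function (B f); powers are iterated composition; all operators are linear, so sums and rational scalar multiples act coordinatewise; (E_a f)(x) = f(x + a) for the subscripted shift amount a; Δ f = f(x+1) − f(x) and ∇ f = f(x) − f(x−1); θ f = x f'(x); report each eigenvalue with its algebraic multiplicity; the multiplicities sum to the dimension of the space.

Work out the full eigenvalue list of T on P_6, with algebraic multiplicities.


λ = 1 (multiplicity 7)

image of 1: 1
image of x: x + 3
image of x^2: x^2 + 8x + 4
image of x^3: x^3 + 15x^2 + 15x + 8
image of x^4: x^4 + 24x^3 + 36x^2 + 36x + 16
image of x^5: x^5 + 35x^4 + 70x^3 + 100x^2 + 85x + 32
image of x^6: x^6 + 48x^5 + 120x^4 + 220x^3 + 270x^2 + 198x + 64
the matrix is upper triangular; its diagonal is (1, 1, 1, 1, 1, 1, 1)
for a triangular matrix the eigenvalues are the diagonal entries, with algebraic multiplicity their repetition count


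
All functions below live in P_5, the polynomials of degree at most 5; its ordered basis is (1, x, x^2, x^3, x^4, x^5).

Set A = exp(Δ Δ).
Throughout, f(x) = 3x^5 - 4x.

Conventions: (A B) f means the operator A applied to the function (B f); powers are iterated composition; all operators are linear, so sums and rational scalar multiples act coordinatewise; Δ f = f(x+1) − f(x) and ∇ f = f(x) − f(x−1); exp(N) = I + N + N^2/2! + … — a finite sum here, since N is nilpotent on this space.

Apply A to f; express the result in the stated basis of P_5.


order-1 term: 60x^3 + 180x^2 + 210x + 90
order-2 term: 180x + 360
the series for exp(Δ Δ) f terminates at order 2
exp(Δ Δ) f = 3x^5 + 60x^3 + 180x^2 + 386x + 450

g(x) = 3x^5 + 60x^3 + 180x^2 + 386x + 450


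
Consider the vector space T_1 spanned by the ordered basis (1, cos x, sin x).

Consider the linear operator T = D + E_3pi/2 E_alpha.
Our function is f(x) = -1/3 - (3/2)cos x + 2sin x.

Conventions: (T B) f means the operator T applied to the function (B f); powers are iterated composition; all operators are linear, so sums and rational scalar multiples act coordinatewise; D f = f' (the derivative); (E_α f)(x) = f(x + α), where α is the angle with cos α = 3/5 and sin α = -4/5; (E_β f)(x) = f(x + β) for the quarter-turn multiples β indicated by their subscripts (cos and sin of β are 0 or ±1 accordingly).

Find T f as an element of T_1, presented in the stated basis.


the image equals g(x) = -1/3 + 2cos x - sin x

D f = 2cos x + (3/2)sin x
E_alpha f = -1/3 - (5/2)cos x
E_3pi/2 E_alpha f = -1/3 - (5/2)sin x
(D + E_3pi/2 E_alpha) f = -1/3 + 2cos x - sin x


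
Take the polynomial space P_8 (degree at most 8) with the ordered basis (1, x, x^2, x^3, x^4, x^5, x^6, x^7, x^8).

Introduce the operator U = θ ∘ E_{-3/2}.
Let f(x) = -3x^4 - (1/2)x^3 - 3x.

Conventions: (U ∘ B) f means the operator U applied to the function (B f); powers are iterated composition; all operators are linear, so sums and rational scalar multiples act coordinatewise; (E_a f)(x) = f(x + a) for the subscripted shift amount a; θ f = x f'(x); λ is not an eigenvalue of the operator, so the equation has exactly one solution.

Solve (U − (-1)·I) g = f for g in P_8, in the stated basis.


the image equals g(x) = -(3/5)x^4 - (113/40)x^3 - (123/40)x^2 - (201/320)x

write g with unknown coordinates in the stated basis and equate coefficients in (U − (-1)·I) g = f
solving from the highest basis element down gives g = -(3/5)x^4 - (113/40)x^3 - (123/40)x^2 - (201/320)x
check: U g = -(12/5)x^4 + (93/40)x^3 + (123/40)x^2 - (759/320)x
so U g − (-1)·g = -3x^4 - (1/2)x^3 - 3x = f ✓


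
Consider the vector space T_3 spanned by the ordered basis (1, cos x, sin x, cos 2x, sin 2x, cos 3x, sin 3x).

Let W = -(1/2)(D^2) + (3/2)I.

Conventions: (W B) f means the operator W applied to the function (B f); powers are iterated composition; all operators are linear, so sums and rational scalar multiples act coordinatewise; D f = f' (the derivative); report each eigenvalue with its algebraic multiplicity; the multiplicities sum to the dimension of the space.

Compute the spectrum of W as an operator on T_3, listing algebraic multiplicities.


λ = 3/2 (multiplicity 1), λ = 2 (multiplicity 2), λ = 7/2 (multiplicity 2), λ = 6 (multiplicity 2)

image of 1: 3/2
image of cos x: 2cos x
image of sin x: 2sin x
image of cos 2x: (7/2)cos 2x
image of sin 2x: (7/2)sin 2x
image of cos 3x: 6cos 3x
image of sin 3x: 6sin 3x
the matrix is diagonal; its diagonal is (3/2, 2, 2, 7/2, 7/2, 6, 6)
for a triangular matrix the eigenvalues are the diagonal entries, with algebraic multiplicity their repetition count


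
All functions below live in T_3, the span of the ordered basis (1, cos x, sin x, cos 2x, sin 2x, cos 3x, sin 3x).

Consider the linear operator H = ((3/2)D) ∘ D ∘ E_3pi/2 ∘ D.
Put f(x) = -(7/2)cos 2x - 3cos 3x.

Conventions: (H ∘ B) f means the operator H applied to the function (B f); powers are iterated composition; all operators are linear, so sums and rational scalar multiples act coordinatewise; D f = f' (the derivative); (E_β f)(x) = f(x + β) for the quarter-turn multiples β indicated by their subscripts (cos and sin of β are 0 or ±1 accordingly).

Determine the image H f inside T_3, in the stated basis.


D f = 7sin 2x + 9sin 3x
E_3pi/2 D f = -7sin 2x + 9cos 3x
D E_3pi/2 D f = -14cos 2x - 27sin 3x
D (D ∘ E_3pi/2 ∘ D) f = 28sin 2x - 81cos 3x
((3/2)D) (D ∘ E_3pi/2 ∘ D) f = 42sin 2x - (243/2)cos 3x

the result is g(x) = 42sin 2x - (243/2)cos 3x


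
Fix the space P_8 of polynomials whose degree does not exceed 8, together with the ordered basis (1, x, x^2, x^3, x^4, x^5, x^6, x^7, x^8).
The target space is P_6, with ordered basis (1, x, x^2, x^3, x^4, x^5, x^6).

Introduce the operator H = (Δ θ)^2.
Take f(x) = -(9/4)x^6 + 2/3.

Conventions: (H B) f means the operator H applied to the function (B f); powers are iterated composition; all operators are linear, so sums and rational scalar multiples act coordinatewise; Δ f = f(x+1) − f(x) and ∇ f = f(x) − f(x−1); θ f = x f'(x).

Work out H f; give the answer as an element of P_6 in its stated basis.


θ f = -(27/2)x^6
Δ θ f = -81x^5 - (405/2)x^4 - 270x^3 - (405/2)x^2 - 81x - 27/2
θ (Δ θ) f = -405x^5 - 810x^4 - 810x^3 - 405x^2 - 81x
Δ θ (Δ θ) f = -2025x^4 - 7290x^3 - 11340x^2 - 8505x - 2511

the image equals g(x) = -2025x^4 - 7290x^3 - 11340x^2 - 8505x - 2511


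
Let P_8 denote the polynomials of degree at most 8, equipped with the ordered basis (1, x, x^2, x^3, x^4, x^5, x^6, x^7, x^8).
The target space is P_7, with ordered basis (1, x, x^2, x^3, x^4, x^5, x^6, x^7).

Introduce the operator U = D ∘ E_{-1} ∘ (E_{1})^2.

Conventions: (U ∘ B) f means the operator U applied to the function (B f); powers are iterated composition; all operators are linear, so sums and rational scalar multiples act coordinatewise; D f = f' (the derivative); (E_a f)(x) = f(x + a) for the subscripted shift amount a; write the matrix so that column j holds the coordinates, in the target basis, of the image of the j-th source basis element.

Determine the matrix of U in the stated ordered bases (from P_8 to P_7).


image of 1: 0
image of x: 1
image of x^2: 2x + 2
image of x^3: 3x^2 + 6x + 3
image of x^4: 4x^3 + 12x^2 + 12x + 4
image of x^5: 5x^4 + 20x^3 + 30x^2 + 20x + 5
image of x^6: 6x^5 + 30x^4 + 60x^3 + 60x^2 + 30x + 6
image of x^7: 7x^6 + 42x^5 + 105x^4 + 140x^3 + 105x^2 + 42x + 7
image of x^8: 8x^7 + 56x^6 + 168x^5 + 280x^4 + 280x^3 + 168x^2 + 56x + 8
each image's coordinates form column j of the matrix

the matrix is [[0, 1, 2, 3, 4, 5, 6, 7, 8]; [0, 0, 2, 6, 12, 20, 30, 42, 56]; [0, 0, 0, 3, 12, 30, 60, 105, 168]; [0, 0, 0, 0, 4, 20, 60, 140, 280]; [0, 0, 0, 0, 0, 5, 30, 105, 280]; [0, 0, 0, 0, 0, 0, 6, 42, 168]; [0, 0, 0, 0, 0, 0, 0, 7, 56]; [0, 0, 0, 0, 0, 0, 0, 0, 8]] (rows listed top to bottom)


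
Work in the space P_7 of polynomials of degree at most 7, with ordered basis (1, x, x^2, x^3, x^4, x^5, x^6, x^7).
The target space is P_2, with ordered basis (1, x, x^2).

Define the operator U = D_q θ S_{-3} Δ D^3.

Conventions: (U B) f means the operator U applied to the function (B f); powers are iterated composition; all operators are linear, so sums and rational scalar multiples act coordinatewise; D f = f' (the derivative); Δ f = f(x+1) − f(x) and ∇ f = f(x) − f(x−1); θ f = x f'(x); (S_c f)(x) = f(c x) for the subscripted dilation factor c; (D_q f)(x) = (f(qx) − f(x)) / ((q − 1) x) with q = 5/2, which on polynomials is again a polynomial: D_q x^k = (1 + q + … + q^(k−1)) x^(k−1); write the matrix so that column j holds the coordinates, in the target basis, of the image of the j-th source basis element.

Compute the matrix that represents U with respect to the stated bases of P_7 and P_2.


the matrix is [[0, 0, 0, 0, 0, -360, -1080, -2520]; [0, 0, 0, 0, 0, 0, 22680, 79380]; [0, 0, 0, 0, 0, 0, 0, -663390]] (rows listed top to bottom)

image of 1: 0
image of x: 0
image of x^2: 0
image of x^3: 0
image of x^4: 0
image of x^5: -360
image of x^6: 22680x - 1080
image of x^7: -663390x^2 + 79380x - 2520
each image's coordinates form column j of the matrix


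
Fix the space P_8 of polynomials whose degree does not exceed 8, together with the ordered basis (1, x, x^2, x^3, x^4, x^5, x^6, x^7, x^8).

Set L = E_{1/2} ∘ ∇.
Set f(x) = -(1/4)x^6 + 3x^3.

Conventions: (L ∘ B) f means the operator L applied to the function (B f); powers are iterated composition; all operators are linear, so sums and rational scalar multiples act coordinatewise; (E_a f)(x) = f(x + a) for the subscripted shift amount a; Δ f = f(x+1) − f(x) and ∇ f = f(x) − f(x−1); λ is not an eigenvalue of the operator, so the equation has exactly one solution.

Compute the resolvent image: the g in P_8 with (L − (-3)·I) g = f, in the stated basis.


the image equals g(x) = -(1/12)x^6 + (1/6)x^5 - (5/18)x^4 + (163/108)x^3 - (89/54)x^2 + (3115/2592)x - 515/972

write g with unknown coordinates in the stated basis and equate coefficients in (L − (-3)·I) g = f
solving from the highest basis element down gives g = -(1/12)x^6 + (1/6)x^5 - (5/18)x^4 + (163/108)x^3 - (89/54)x^2 + (3115/2592)x - 515/972
check: L g = -(1/2)x^5 + (5/6)x^4 - (55/36)x^3 + (89/18)x^2 - (3115/864)x + 515/324
so L g − (-3)·g = -(1/4)x^6 + 3x^3 = f ✓


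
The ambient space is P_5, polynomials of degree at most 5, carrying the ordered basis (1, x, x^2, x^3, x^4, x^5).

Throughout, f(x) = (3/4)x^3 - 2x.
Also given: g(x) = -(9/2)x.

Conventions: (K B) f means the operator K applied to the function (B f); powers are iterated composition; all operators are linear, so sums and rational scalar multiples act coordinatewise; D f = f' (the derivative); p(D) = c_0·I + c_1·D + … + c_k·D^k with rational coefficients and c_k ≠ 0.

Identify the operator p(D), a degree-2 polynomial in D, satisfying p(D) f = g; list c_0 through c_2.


c_0 = 0, c_1 = 0, c_2 = -1

D^0 f = (3/4)x^3 - 2x
D^1 f = (9/4)x^2 - 2
D^2 f = (9/2)x
matching coefficients of g against c_0 f + c_1 Df + … from the top degree down determines the c_i
solution: c_0 = 0, c_1 = 0, c_2 = -1


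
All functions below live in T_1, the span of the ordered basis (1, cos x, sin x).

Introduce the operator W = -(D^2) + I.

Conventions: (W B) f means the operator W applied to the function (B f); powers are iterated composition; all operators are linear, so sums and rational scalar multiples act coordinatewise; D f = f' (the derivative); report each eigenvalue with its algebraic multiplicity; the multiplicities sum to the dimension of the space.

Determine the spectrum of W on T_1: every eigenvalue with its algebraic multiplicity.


λ = 1 (multiplicity 1), λ = 2 (multiplicity 2)

image of 1: 1
image of cos x: 2cos x
image of sin x: 2sin x
the matrix is diagonal; its diagonal is (1, 2, 2)
for a triangular matrix the eigenvalues are the diagonal entries, with algebraic multiplicity their repetition count


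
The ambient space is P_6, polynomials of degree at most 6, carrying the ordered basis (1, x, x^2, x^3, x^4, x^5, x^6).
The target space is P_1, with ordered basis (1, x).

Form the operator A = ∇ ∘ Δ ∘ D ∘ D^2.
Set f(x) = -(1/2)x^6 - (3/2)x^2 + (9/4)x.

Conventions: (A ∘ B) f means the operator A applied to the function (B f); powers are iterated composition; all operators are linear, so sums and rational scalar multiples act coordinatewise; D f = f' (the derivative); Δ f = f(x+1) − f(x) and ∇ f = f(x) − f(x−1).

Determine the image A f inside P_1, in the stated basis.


D f = -3x^5 - 3x + 9/4
D D f = -15x^4 - 3
D D^2 f = -60x^3
Δ D D^2 f = -180x^2 - 180x - 60
∇ Δ D D^2 f = -360x

g(x) = -360x


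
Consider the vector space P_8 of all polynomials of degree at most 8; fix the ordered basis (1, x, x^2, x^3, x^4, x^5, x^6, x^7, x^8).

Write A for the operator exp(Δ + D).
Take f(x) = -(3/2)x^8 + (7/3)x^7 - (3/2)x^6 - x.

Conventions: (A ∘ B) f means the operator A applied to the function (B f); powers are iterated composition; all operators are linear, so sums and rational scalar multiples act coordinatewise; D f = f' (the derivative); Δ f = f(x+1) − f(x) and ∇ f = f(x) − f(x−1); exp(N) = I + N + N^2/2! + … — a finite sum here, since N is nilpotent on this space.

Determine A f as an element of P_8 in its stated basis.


order-1 term: -24x^7 - (28/3)x^6 - 53x^5 - (275/6)x^4 - (97/3)x^3 - (31/2)x^2 - (14/3)x - 8/3
order-2 term: -168x^6 - 308x^5 - 755x^4 - (2885/3)x^3 - (1643/2)x^2 - (1247/3)x - 284/3
order-3 term: -672x^5 - (5600/3)x^4 - 4160x^3 - 5300x^2 - 3913x - 7691/6
order-4 term: -1680x^4 - (16240/3)x^3 - 10720x^2 - (33380/3)x - 29737/6
order-5 term: -2688x^3 - 8512x^2 - 13168x - 24040/3
order-6 term: -2688x^2 - (21056/3)x - 6256
order-7 term: -1536x - 7168/3
order-8 term: -384
the series for exp(Δ + D) f terminates at order 8
exp(Δ + D) f = -(3/2)x^8 - (65/3)x^7 - (1073/6)x^6 - 1033x^5 - (8695/2)x^4 - (39766/3)x^3 - 28057x^2 - (111551/3)x - 23378

g(x) = -(3/2)x^8 - (65/3)x^7 - (1073/6)x^6 - 1033x^5 - (8695/2)x^4 - (39766/3)x^3 - 28057x^2 - (111551/3)x - 23378


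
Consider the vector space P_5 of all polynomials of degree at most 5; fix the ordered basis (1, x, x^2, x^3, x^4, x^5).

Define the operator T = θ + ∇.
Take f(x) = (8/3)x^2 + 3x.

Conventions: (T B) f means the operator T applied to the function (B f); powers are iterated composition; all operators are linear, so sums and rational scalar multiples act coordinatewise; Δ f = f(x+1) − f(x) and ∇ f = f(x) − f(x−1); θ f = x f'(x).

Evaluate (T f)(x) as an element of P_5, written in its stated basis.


the result is g(x) = (16/3)x^2 + (25/3)x + 1/3

θ f = (16/3)x^2 + 3x
∇ f = (16/3)x + 1/3
(θ + ∇) f = (16/3)x^2 + (25/3)x + 1/3


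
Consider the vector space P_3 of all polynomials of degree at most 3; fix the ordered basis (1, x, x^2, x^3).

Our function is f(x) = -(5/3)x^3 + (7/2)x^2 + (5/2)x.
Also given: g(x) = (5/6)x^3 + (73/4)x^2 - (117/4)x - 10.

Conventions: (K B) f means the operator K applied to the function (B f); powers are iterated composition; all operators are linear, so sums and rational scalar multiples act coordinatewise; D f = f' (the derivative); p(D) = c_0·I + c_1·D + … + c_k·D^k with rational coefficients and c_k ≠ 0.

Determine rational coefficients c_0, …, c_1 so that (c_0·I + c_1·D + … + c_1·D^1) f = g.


p(D) = -(1/2)·I − 4·D, i.e. c_0 = -1/2, c_1 = -4

D^0 f = -(5/3)x^3 + (7/2)x^2 + (5/2)x
D^1 f = -5x^2 + 7x + 5/2
matching coefficients of g against c_0 f + c_1 Df + … from the top degree down determines the c_i
solution: c_0 = -1/2, c_1 = -4


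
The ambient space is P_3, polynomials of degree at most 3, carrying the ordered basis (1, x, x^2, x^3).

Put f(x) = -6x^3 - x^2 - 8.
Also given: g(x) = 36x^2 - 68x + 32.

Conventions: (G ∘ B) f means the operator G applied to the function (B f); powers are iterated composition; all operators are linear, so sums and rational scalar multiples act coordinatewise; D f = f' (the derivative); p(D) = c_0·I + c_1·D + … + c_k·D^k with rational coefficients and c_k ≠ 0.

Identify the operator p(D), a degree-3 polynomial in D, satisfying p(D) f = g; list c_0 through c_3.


p(D) = -2·D + 2·D^2 − D^3, i.e. c_0 = 0, c_1 = -2, c_2 = 2, c_3 = -1

D^0 f = -6x^3 - x^2 - 8
D^1 f = -18x^2 - 2x
D^2 f = -36x - 2
D^3 f = -36
matching coefficients of g against c_0 f + c_1 Df + … from the top degree down determines the c_i
solution: c_0 = 0, c_1 = -2, c_2 = 2, c_3 = -1


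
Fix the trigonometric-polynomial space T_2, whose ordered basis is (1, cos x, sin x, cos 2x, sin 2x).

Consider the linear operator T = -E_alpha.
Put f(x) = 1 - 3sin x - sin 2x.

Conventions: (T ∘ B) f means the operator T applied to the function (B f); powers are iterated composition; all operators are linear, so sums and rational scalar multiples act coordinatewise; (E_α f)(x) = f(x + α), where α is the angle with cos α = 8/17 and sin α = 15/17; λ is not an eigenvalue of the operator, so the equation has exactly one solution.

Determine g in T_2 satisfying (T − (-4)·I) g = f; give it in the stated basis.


the image equals g(x) = 1/3 - (1/5)cos x - (4/5)sin x - (80/2067)cos 2x - (439/2067)sin 2x

write g with unknown coordinates in the stated basis and equate coefficients in (T − (-4)·I) g = f
solving from the highest basis element down gives g = 1/3 - (1/5)cos x - (4/5)sin x - (80/2067)cos 2x - (439/2067)sin 2x
check: T g = -1/3 + (4/5)cos x + (1/5)sin x + (320/2067)cos 2x - (311/2067)sin 2x
so T g − (-4)·g = 1 - 3sin x - sin 2x = f ✓


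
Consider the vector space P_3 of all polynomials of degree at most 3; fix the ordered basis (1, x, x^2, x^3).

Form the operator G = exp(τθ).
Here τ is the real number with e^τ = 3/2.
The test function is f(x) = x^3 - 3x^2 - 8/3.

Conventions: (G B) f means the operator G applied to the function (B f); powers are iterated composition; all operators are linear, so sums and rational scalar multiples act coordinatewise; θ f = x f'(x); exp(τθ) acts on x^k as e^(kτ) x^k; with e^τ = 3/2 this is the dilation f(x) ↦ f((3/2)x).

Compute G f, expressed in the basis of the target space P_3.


g(x) = (27/8)x^3 - (27/4)x^2 - 8/3

exp(τθ) x^k = e^(kτ) x^k; with e^τ = 3/2 this sends x^k to (3/2)^k x^k
x^2 ↦ 9/4 x^2
x^3 ↦ 27/8 x^3
applying this coordinatewise to f: exp(τθ) f = (27/8)x^3 - (27/4)x^2 - 8/3


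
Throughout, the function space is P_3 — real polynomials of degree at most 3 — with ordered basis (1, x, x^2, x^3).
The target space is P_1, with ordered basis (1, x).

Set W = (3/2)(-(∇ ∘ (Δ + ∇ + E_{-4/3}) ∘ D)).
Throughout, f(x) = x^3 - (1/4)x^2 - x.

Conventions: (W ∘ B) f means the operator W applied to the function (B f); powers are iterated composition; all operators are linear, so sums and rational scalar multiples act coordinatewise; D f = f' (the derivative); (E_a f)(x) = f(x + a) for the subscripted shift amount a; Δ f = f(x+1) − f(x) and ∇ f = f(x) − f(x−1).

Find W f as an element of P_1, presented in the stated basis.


the result is g(x) = -9x - 3/4

D f = 3x^2 - (1/2)x - 1
Δ D f = 6x + 5/2
∇ D f = 6x - 7/2
E_{-4/3} D f = 3x^2 - (17/2)x + 5
(Δ + ∇ + E_{-4/3}) D f = 3x^2 + (7/2)x + 4
∇ (Δ + ∇ + E_{-4/3}) D f = 6x + 1/2
(-(∇ ∘ (Δ + ∇ + E_{-4/3}) ∘ D)) f = -6x - 1/2
((3/2)(-(∇ ∘ (Δ + ∇ + E_{-4/3}) ∘ D))) f = -9x - 3/4


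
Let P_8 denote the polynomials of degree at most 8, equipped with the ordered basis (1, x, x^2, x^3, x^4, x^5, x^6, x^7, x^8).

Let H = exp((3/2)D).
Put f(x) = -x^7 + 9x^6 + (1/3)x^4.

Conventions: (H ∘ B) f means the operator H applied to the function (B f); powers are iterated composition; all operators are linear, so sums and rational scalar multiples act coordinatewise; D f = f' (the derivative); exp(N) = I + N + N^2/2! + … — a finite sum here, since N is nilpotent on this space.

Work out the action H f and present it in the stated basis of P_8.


the result is g(x) = -x^7 - (3/2)x^6 + (135/4)x^5 + (4463/24)x^4 + (6917/16)x^3 + (16911/32)x^2 + (21429/64)x + 11151/128

order-1 term: -(21/2)x^6 + 81x^5 + 2x^3
order-2 term: -(189/4)x^5 + (1215/4)x^4 + (9/2)x^2
order-3 term: -(945/8)x^4 + (1215/2)x^3 + (9/2)x
order-4 term: -(2835/16)x^3 + (10935/16)x^2 + 27/16
order-5 term: -(5103/32)x^2 + (6561/16)x
order-6 term: -(5103/64)x + 6561/64
order-7 term: -2187/128
the series for exp((3/2)D) f terminates at order 7
exp((3/2)D) f = -x^7 - (3/2)x^6 + (135/4)x^5 + (4463/24)x^4 + (6917/16)x^3 + (16911/32)x^2 + (21429/64)x + 11151/128


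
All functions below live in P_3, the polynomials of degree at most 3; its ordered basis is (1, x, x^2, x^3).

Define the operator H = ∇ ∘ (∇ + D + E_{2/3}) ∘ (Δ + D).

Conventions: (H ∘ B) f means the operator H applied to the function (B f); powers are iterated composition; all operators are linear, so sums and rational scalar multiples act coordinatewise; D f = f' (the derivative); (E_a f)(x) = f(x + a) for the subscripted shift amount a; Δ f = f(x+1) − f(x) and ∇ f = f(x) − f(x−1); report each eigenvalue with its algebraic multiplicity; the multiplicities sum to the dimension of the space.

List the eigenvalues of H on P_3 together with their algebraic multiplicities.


λ = 0 (multiplicity 4)

image of 1: 0
image of x: 0
image of x^2: 4
image of x^3: 12x + 29
the matrix is upper triangular; its diagonal is (0, 0, 0, 0)
for a triangular matrix the eigenvalues are the diagonal entries, with algebraic multiplicity their repetition count


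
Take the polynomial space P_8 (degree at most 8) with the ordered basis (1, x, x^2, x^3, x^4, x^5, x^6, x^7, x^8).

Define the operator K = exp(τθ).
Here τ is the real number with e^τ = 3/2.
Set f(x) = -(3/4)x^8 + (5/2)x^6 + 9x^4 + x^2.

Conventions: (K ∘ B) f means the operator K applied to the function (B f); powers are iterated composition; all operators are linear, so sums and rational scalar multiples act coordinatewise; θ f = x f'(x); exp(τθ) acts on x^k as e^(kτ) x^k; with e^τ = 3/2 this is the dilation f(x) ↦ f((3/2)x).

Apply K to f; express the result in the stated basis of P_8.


exp(τθ) x^k = e^(kτ) x^k; with e^τ = 3/2 this sends x^k to (3/2)^k x^k
x^2 ↦ 9/4 x^2
x^4 ↦ 81/16 x^4
x^6 ↦ 729/64 x^6
x^8 ↦ 6561/256 x^8
applying this coordinatewise to f: exp(τθ) f = -(19683/1024)x^8 + (3645/128)x^6 + (729/16)x^4 + (9/4)x^2

g(x) = -(19683/1024)x^8 + (3645/128)x^6 + (729/16)x^4 + (9/4)x^2


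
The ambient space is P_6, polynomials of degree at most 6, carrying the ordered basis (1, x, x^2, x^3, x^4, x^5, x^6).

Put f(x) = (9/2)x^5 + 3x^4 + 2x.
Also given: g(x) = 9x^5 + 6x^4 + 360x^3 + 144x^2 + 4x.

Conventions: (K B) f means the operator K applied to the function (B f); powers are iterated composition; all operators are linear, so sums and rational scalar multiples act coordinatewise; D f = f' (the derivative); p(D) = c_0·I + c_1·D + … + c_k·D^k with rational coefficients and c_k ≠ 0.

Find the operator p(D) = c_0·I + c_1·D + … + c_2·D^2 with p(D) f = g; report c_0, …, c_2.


D^0 f = (9/2)x^5 + 3x^4 + 2x
D^1 f = (45/2)x^4 + 12x^3 + 2
D^2 f = 90x^3 + 36x^2
matching coefficients of g against c_0 f + c_1 Df + … from the top degree down determines the c_i
solution: c_0 = 2, c_1 = 0, c_2 = 4

c_0 = 2, c_1 = 0, c_2 = 4


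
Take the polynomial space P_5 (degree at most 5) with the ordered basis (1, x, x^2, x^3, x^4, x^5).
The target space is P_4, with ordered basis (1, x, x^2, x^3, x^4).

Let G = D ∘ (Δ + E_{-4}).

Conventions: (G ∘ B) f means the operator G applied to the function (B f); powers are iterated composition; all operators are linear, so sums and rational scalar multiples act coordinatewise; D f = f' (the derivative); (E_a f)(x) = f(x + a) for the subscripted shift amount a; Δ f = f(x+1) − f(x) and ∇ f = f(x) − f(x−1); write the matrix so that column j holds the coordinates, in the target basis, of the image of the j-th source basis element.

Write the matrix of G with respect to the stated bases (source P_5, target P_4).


the matrix is [[0, 1, -6, 51, -252, 1285]; [0, 0, 2, -18, 204, -1260]; [0, 0, 0, 3, -36, 510]; [0, 0, 0, 0, 4, -60]; [0, 0, 0, 0, 0, 5]] (rows listed top to bottom)

image of 1: 0
image of x: 1
image of x^2: 2x - 6
image of x^3: 3x^2 - 18x + 51
image of x^4: 4x^3 - 36x^2 + 204x - 252
image of x^5: 5x^4 - 60x^3 + 510x^2 - 1260x + 1285
each image's coordinates form column j of the matrix


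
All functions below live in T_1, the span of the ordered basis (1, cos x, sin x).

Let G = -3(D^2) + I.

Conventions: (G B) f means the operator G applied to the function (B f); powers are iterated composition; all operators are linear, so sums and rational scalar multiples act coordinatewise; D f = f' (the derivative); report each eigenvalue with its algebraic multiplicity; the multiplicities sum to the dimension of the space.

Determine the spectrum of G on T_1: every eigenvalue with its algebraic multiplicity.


image of 1: 1
image of cos x: 4cos x
image of sin x: 4sin x
the matrix is diagonal; its diagonal is (1, 4, 4)
for a triangular matrix the eigenvalues are the diagonal entries, with algebraic multiplicity their repetition count

λ = 1 (multiplicity 1), λ = 4 (multiplicity 2)


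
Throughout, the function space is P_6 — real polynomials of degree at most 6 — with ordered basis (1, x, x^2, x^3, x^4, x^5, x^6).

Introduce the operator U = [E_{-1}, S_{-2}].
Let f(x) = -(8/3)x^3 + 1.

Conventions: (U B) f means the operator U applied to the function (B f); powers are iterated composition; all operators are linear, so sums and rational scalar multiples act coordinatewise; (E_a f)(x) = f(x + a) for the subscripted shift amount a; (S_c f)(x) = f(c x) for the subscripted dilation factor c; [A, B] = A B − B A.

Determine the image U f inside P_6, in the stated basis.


g(x) = -96x^2 + 48x - 24

S_{-2} f = (64/3)x^3 + 1
E_{-1} S_{-2} f = (64/3)x^3 - 64x^2 + 64x - 61/3
E_{-1} f = -(8/3)x^3 + 8x^2 - 8x + 11/3
S_{-2} E_{-1} f = (64/3)x^3 + 32x^2 + 16x + 11/3
[E_{-1}, S_{-2}] f = -96x^2 + 48x - 24


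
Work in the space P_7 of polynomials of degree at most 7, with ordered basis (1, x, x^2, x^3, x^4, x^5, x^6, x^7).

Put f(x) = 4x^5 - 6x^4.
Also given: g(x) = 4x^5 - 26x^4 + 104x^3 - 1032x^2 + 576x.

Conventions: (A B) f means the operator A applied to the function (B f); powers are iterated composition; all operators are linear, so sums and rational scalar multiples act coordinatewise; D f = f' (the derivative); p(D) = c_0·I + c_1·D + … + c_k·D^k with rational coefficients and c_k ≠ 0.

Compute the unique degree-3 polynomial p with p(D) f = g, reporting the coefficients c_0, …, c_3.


c_0 = 1, c_1 = -1, c_2 = 1, c_3 = -4

D^0 f = 4x^5 - 6x^4
D^1 f = 20x^4 - 24x^3
D^2 f = 80x^3 - 72x^2
D^3 f = 240x^2 - 144x
matching coefficients of g against c_0 f + c_1 Df + … from the top degree down determines the c_i
solution: c_0 = 1, c_1 = -1, c_2 = 1, c_3 = -4


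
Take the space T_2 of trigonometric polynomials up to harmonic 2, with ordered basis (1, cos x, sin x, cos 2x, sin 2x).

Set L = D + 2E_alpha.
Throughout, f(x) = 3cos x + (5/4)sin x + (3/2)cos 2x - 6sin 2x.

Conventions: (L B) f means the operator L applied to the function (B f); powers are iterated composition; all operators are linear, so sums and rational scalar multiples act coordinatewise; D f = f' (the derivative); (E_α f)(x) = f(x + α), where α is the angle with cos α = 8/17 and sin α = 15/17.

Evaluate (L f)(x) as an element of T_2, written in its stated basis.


D f = (5/4)cos x - 3sin x - 12cos 2x - 3sin 2x
E_alpha f = (171/68)cos x - (35/17)sin x - (3363/578)cos 2x + (606/289)sin 2x
(2E_alpha) f = (171/34)cos x - (70/17)sin x - (3363/289)cos 2x + (1212/289)sin 2x
(D + 2E_alpha) f = (427/68)cos x - (121/17)sin x - (6831/289)cos 2x + (345/289)sin 2x

g(x) = (427/68)cos x - (121/17)sin x - (6831/289)cos 2x + (345/289)sin 2x


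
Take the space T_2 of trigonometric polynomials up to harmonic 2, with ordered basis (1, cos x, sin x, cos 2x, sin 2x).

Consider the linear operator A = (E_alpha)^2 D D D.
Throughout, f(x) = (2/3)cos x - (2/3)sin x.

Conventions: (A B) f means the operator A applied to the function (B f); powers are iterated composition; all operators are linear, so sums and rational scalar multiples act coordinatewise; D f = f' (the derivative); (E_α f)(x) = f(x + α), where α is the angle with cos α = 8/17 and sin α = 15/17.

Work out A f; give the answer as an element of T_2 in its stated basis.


the result is g(x) = (158/867)cos x - (802/867)sin x

D f = -(2/3)cos x - (2/3)sin x
D D f = -(2/3)cos x + (2/3)sin x
D D D f = (2/3)cos x + (2/3)sin x
E_alpha (D D D) f = (46/51)cos x - (14/51)sin x
E_alpha E_alpha (D D D) f = (158/867)cos x - (802/867)sin x


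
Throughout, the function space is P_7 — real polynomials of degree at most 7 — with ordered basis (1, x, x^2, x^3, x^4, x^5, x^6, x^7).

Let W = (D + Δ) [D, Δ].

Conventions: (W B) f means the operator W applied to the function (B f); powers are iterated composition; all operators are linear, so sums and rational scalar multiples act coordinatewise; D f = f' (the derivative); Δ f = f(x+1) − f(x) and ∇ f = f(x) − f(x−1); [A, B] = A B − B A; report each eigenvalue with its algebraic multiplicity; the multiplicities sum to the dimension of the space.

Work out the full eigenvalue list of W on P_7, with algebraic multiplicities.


λ = 0 (multiplicity 8)

image of 1: 0
image of x: 0
image of x^2: 0
image of x^3: 0
image of x^4: 0
image of x^5: 0
image of x^6: 0
image of x^7: 0
the matrix is upper triangular; its diagonal is (0, 0, 0, 0, 0, 0, 0, 0)
for a triangular matrix the eigenvalues are the diagonal entries, with algebraic multiplicity their repetition count


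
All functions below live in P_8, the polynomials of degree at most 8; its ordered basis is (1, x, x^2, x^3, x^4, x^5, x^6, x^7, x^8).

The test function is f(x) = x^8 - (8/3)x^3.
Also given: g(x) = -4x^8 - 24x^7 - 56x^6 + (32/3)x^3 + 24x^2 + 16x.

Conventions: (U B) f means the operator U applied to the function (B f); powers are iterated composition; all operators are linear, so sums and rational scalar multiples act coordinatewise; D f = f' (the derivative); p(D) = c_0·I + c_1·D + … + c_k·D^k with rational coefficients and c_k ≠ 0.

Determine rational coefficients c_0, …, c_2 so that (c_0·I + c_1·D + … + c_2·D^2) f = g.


c_0 = -4, c_1 = -3, c_2 = -1

D^0 f = x^8 - (8/3)x^3
D^1 f = 8x^7 - 8x^2
D^2 f = 56x^6 - 16x
matching coefficients of g against c_0 f + c_1 Df + … from the top degree down determines the c_i
solution: c_0 = -4, c_1 = -3, c_2 = -1


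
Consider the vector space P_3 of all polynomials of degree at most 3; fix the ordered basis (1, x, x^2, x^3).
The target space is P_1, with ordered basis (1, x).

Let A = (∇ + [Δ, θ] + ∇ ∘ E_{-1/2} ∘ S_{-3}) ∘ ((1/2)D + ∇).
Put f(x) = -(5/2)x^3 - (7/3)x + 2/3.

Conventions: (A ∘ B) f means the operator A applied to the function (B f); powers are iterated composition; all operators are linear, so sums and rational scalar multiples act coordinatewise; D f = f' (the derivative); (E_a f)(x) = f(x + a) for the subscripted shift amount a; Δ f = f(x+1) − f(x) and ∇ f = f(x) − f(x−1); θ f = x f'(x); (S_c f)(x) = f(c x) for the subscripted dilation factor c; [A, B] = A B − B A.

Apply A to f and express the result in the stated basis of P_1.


D f = -(15/2)x^2 - 7/3
((1/2)D) f = -(15/4)x^2 - 7/6
∇ f = -(15/2)x^2 + (15/2)x - 29/6
((1/2)D + ∇) f = -(45/4)x^2 + (15/2)x - 6
∇ ((1/2)D + ∇) f = -(45/2)x + 75/4
θ ((1/2)D + ∇) f = -(45/2)x^2 + (15/2)x
Δ θ ((1/2)D + ∇) f = -45x - 15
Δ ((1/2)D + ∇) f = -(45/2)x - 15/4
θ Δ ((1/2)D + ∇) f = -(45/2)x
[Δ, θ] ((1/2)D + ∇) f = -(45/2)x - 15
S_{-3} ((1/2)D + ∇) f = -(405/4)x^2 - (45/2)x - 6
E_{-1/2} S_{-3} ((1/2)D + ∇) f = -(405/4)x^2 + (315/4)x - 321/16
∇ (E_{-1/2} ∘ S_{-3}) ((1/2)D + ∇) f = -(405/2)x + 180
(∇ + [Δ, θ] + ∇ ∘ E_{-1/2} ∘ S_{-3}) ((1/2)D + ∇) f = -(495/2)x + 735/4

the image equals g(x) = -(495/2)x + 735/4
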